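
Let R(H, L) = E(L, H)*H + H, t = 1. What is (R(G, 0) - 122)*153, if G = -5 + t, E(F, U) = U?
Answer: -16830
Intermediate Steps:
G = -4 (G = -5 + 1 = -4)
R(H, L) = H + H² (R(H, L) = H*H + H = H² + H = H + H²)
(R(G, 0) - 122)*153 = (-4*(1 - 4) - 122)*153 = (-4*(-3) - 122)*153 = (12 - 122)*153 = -110*153 = -16830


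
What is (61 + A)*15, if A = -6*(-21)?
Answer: 2805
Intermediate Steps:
A = 126
(61 + A)*15 = (61 + 126)*15 = 187*15 = 2805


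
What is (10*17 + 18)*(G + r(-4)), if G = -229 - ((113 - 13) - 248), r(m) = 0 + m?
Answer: -15980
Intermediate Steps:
r(m) = m
G = -81 (G = -229 - (100 - 248) = -229 - 1*(-148) = -229 + 148 = -81)
(10*17 + 18)*(G + r(-4)) = (10*17 + 18)*(-81 - 4) = (170 + 18)*(-85) = 188*(-85) = -15980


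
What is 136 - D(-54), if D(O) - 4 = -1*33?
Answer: 165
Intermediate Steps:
D(O) = -29 (D(O) = 4 - 1*33 = 4 - 33 = -29)
136 - D(-54) = 136 - 1*(-29) = 136 + 29 = 165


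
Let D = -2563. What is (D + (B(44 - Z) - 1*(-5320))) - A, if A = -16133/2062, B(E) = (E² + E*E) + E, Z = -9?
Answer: 17394669/2062 ≈ 8435.8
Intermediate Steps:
B(E) = E + 2*E² (B(E) = (E² + E²) + E = 2*E² + E = E + 2*E²)
A = -16133/2062 (A = -16133*1/2062 = -16133/2062 ≈ -7.8240)
(D + (B(44 - Z) - 1*(-5320))) - A = (-2563 + ((44 - 1*(-9))*(1 + 2*(44 - 1*(-9))) - 1*(-5320))) - 1*(-16133/2062) = (-2563 + ((44 + 9)*(1 + 2*(44 + 9)) + 5320)) + 16133/2062 = (-2563 + (53*(1 + 2*53) + 5320)) + 16133/2062 = (-2563 + (53*(1 + 106) + 5320)) + 16133/2062 = (-2563 + (53*107 + 5320)) + 16133/2062 = (-2563 + (5671 + 5320)) + 16133/2062 = (-2563 + 10991) + 16133/2062 = 8428 + 16133/2062 = 17394669/2062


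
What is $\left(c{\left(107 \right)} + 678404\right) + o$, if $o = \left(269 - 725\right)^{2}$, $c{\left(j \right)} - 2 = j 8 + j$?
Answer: $887305$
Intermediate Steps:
$c{\left(j \right)} = 2 + 9 j$ ($c{\left(j \right)} = 2 + \left(j 8 + j\right) = 2 + \left(8 j + j\right) = 2 + 9 j$)
$o = 207936$ ($o = \left(-456\right)^{2} = 207936$)
$\left(c{\left(107 \right)} + 678404\right) + o = \left(\left(2 + 9 \cdot 107\right) + 678404\right) + 207936 = \left(\left(2 + 963\right) + 678404\right) + 207936 = \left(965 + 678404\right) + 207936 = 679369 + 207936 = 887305$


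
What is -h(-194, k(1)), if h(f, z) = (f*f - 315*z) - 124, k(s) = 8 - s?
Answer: -35307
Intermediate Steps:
h(f, z) = -124 + f**2 - 315*z (h(f, z) = (f**2 - 315*z) - 124 = -124 + f**2 - 315*z)
-h(-194, k(1)) = -(-124 + (-194)**2 - 315*(8 - 1*1)) = -(-124 + 37636 - 315*(8 - 1)) = -(-124 + 37636 - 315*7) = -(-124 + 37636 - 2205) = -1*35307 = -35307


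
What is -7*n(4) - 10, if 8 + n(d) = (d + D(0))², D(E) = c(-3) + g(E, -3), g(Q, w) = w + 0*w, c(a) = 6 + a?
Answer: -66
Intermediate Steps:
g(Q, w) = w (g(Q, w) = w + 0 = w)
D(E) = 0 (D(E) = (6 - 3) - 3 = 3 - 3 = 0)
n(d) = -8 + d² (n(d) = -8 + (d + 0)² = -8 + d²)
-7*n(4) - 10 = -7*(-8 + 4²) - 10 = -7*(-8 + 16) - 10 = -7*8 - 10 = -56 - 10 = -66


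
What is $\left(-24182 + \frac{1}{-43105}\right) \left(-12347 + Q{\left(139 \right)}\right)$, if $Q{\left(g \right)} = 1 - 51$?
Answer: $\frac{12922200281067}{43105} \approx 2.9978 \cdot 10^{8}$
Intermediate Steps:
$Q{\left(g \right)} = -50$
$\left(-24182 + \frac{1}{-43105}\right) \left(-12347 + Q{\left(139 \right)}\right) = \left(-24182 + \frac{1}{-43105}\right) \left(-12347 - 50\right) = \left(-24182 - \frac{1}{43105}\right) \left(-12397\right) = \left(- \frac{1042365111}{43105}\right) \left(-12397\right) = \frac{12922200281067}{43105}$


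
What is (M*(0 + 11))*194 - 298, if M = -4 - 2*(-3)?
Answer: 3970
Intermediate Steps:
M = 2 (M = -4 + 6 = 2)
(M*(0 + 11))*194 - 298 = (2*(0 + 11))*194 - 298 = (2*11)*194 - 298 = 22*194 - 298 = 4268 - 298 = 3970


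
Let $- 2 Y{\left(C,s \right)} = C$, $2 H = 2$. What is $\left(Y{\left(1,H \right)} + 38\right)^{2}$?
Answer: $\frac{5625}{4} \approx 1406.3$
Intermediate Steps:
$H = 1$ ($H = \frac{1}{2} \cdot 2 = 1$)
$Y{\left(C,s \right)} = - \frac{C}{2}$
$\left(Y{\left(1,H \right)} + 38\right)^{2} = \left(\left(- \frac{1}{2}\right) 1 + 38\right)^{2} = \left(- \frac{1}{2} + 38\right)^{2} = \left(\frac{75}{2}\right)^{2} = \frac{5625}{4}$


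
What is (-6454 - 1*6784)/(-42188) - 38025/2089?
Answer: -788272259/44065366 ≈ -17.889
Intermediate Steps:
(-6454 - 1*6784)/(-42188) - 38025/2089 = (-6454 - 6784)*(-1/42188) - 38025*1/2089 = -13238*(-1/42188) - 38025/2089 = 6619/21094 - 38025/2089 = -788272259/44065366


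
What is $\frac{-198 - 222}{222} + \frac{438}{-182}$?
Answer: $- \frac{14473}{3367} \approx -4.2985$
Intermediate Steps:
$\frac{-198 - 222}{222} + \frac{438}{-182} = \left(-420\right) \frac{1}{222} + 438 \left(- \frac{1}{182}\right) = - \frac{70}{37} - \frac{219}{91} = - \frac{14473}{3367}$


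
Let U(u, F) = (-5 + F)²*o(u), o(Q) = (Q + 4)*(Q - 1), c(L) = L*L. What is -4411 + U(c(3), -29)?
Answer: 115813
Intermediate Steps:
c(L) = L²
o(Q) = (-1 + Q)*(4 + Q) (o(Q) = (4 + Q)*(-1 + Q) = (-1 + Q)*(4 + Q))
U(u, F) = (-5 + F)²*(-4 + u² + 3*u)
-4411 + U(c(3), -29) = -4411 + (-5 - 29)²*(-4 + (3²)² + 3*3²) = -4411 + (-34)²*(-4 + 9² + 3*9) = -4411 + 1156*(-4 + 81 + 27) = -4411 + 1156*104 = -4411 + 120224 = 115813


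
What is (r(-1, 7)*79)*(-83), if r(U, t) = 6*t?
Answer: -275394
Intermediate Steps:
(r(-1, 7)*79)*(-83) = ((6*7)*79)*(-83) = (42*79)*(-83) = 3318*(-83) = -275394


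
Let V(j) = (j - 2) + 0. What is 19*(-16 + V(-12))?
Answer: -570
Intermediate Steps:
V(j) = -2 + j (V(j) = (-2 + j) + 0 = -2 + j)
19*(-16 + V(-12)) = 19*(-16 + (-2 - 12)) = 19*(-16 - 14) = 19*(-30) = -570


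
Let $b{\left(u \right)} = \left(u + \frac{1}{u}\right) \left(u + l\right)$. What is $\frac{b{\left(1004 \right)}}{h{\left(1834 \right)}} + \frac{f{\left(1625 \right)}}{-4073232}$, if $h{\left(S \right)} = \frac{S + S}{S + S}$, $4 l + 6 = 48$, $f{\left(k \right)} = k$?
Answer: $\frac{1041355615569047}{1022381232} \approx 1.0186 \cdot 10^{6}$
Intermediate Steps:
$l = \frac{21}{2}$ ($l = - \frac{3}{2} + \frac{1}{4} \cdot 48 = - \frac{3}{2} + 12 = \frac{21}{2} \approx 10.5$)
$b{\left(u \right)} = \left(\frac{21}{2} + u\right) \left(u + \frac{1}{u}\right)$ ($b{\left(u \right)} = \left(u + \frac{1}{u}\right) \left(u + \frac{21}{2}\right) = \left(u + \frac{1}{u}\right) \left(\frac{21}{2} + u\right) = \left(\frac{21}{2} + u\right) \left(u + \frac{1}{u}\right)$)
$h{\left(S \right)} = 1$ ($h{\left(S \right)} = \frac{2 S}{2 S} = 2 S \frac{1}{2 S} = 1$)
$\frac{b{\left(1004 \right)}}{h{\left(1834 \right)}} + \frac{f{\left(1625 \right)}}{-4073232} = \frac{1 + 1004^{2} + \frac{21}{2} \cdot 1004 + \frac{21}{2 \cdot 1004}}{1} + \frac{1625}{-4073232} = \left(1 + 1008016 + 10542 + \frac{21}{2} \cdot \frac{1}{1004}\right) 1 + 1625 \left(- \frac{1}{4073232}\right) = \left(1 + 1008016 + 10542 + \frac{21}{2008}\right) 1 - \frac{1625}{4073232} = \frac{2045266493}{2008} \cdot 1 - \frac{1625}{4073232} = \frac{2045266493}{2008} - \frac{1625}{4073232} = \frac{1041355615569047}{1022381232}$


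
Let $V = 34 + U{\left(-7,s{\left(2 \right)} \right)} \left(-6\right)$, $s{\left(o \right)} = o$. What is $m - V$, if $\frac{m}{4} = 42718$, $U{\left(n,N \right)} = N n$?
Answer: $170754$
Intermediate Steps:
$m = 170872$ ($m = 4 \cdot 42718 = 170872$)
$V = 118$ ($V = 34 + 2 \left(-7\right) \left(-6\right) = 34 - -84 = 34 + 84 = 118$)
$m - V = 170872 - 118 = 170754$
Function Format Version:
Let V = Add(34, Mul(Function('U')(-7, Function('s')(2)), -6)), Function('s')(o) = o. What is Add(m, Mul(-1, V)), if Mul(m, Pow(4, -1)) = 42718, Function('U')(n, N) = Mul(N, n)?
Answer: 170754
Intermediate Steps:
m = 170872 (m = Mul(4, 42718) = 170872)
V = 118 (V = Add(34, Mul(Mul(2, -7), -6)) = Add(34, Mul(-14, -6)) = Add(34, 84) = 118)
Add(m, Mul(-1, V)) = Add(170872, Mul(-1, 118)) = Add(170872, -118) = 170754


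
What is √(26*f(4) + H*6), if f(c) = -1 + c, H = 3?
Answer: 4*√6 ≈ 9.7980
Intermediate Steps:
√(26*f(4) + H*6) = √(26*(-1 + 4) + 3*6) = √(26*3 + 18) = √(78 + 18) = √96 = 4*√6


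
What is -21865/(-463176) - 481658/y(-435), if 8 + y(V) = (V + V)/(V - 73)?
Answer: 56665511073637/739692072 ≈ 76607.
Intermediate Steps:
y(V) = -8 + 2*V/(-73 + V) (y(V) = -8 + (V + V)/(V - 73) = -8 + (2*V)/(-73 + V) = -8 + 2*V/(-73 + V))
-21865/(-463176) - 481658/y(-435) = -21865/(-463176) - 481658*(-73 - 435)/(2*(292 - 3*(-435))) = -21865*(-1/463176) - 481658*(-254/(292 + 1305)) = 21865/463176 - 481658/(2*(-1/508)*1597) = 21865/463176 - 481658/(-1597/254) = 21865/463176 - 481658*(-254/1597) = 21865/463176 + 122341132/1597 = 56665511073637/739692072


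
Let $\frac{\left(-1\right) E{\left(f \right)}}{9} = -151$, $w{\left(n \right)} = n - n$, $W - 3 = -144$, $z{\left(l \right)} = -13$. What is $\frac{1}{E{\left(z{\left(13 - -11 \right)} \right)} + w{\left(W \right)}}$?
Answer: $\frac{1}{1359} \approx 0.00073584$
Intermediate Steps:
$W = -141$ ($W = 3 - 144 = -141$)
$w{\left(n \right)} = 0$
$E{\left(f \right)} = 1359$ ($E{\left(f \right)} = \left(-9\right) \left(-151\right) = 1359$)
$\frac{1}{E{\left(z{\left(13 - -11 \right)} \right)} + w{\left(W \right)}} = \frac{1}{1359 + 0} = \frac{1}{1359}$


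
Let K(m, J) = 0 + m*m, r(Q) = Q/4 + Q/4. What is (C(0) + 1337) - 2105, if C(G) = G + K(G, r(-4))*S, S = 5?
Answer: -768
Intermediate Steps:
r(Q) = Q/2 (r(Q) = Q*(¼) + Q*(¼) = Q/4 + Q/4 = Q/2)
K(m, J) = m² (K(m, J) = 0 + m² = m²)
C(G) = G + 5*G² (C(G) = G + G²*5 = G + 5*G²)
(C(0) + 1337) - 2105 = (0*(1 + 5*0) + 1337) - 2105 = (0*(1 + 0) + 1337) - 2105 = (0*1 + 1337) - 2105 = (0 + 1337) - 2105 = 1337 - 2105 = -768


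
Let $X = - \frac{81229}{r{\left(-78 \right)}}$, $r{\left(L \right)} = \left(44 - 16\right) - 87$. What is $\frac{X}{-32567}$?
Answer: $- \frac{2801}{66257} \approx -0.042275$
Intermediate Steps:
$r{\left(L \right)} = -59$ ($r{\left(L \right)} = 28 - 87 = -59$)
$X = \frac{81229}{59}$ ($X = - \frac{81229}{-59} = \left(-81229\right) \left(- \frac{1}{59}\right) = \frac{81229}{59} \approx 1376.8$)
$\frac{X}{-32567} = \frac{81229}{59 \left(-32567\right)} = \frac{81229}{59} \left(- \frac{1}{32567}\right) = - \frac{2801}{66257}$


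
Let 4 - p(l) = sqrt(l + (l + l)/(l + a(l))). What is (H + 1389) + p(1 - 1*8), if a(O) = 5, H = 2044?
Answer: 3437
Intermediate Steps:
p(l) = 4 - sqrt(l + 2*l/(5 + l)) (p(l) = 4 - sqrt(l + (l + l)/(l + 5)) = 4 - sqrt(l + (2*l)/(5 + l)) = 4 - sqrt(l + 2*l/(5 + l)))
(H + 1389) + p(1 - 1*8) = (2044 + 1389) + (4 - sqrt((1 - 1*8)*(7 + (1 - 1*8))/(5 + (1 - 1*8)))) = 3433 + (4 - sqrt((1 - 8)*(7 + (1 - 8))/(5 + (1 - 8)))) = 3433 + (4 - sqrt(-7*(7 - 7)/(5 - 7))) = 3433 + (4 - sqrt(-7*0/(-2))) = 3433 + (4 - sqrt(-7*(-1/2)*0)) = 3433 + (4 - sqrt(0)) = 3433 + (4 - 1*0) = 3433 + (4 + 0) = 3433 + 4 = 3437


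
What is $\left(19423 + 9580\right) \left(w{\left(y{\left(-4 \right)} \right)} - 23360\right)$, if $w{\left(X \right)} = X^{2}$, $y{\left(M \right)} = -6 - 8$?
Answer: $-671825492$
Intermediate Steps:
$y{\left(M \right)} = -14$ ($y{\left(M \right)} = -6 - 8 = -14$)
$\left(19423 + 9580\right) \left(w{\left(y{\left(-4 \right)} \right)} - 23360\right) = \left(19423 + 9580\right) \left(\left(-14\right)^{2} - 23360\right) = 29003 \left(196 - 23360\right) = 29003 \left(-23164\right) = -671825492$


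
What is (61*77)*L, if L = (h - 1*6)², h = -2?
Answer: 300608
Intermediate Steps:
L = 64 (L = (-2 - 1*6)² = (-2 - 6)² = (-8)² = 64)
(61*77)*L = (61*77)*64 = 4697*64 = 300608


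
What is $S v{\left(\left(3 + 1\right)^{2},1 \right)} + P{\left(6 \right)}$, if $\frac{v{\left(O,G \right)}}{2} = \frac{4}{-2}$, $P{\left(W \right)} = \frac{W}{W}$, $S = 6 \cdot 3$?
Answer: $-71$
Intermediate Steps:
$S = 18$
$P{\left(W \right)} = 1$
$v{\left(O,G \right)} = -4$ ($v{\left(O,G \right)} = 2 \frac{4}{-2} = 2 \cdot 4 \left(- \frac{1}{2}\right) = 2 \left(-2\right) = -4$)
$S v{\left(\left(3 + 1\right)^{2},1 \right)} + P{\left(6 \right)} = 18 \left(-4\right) + 1 = -72 + 1 = -71$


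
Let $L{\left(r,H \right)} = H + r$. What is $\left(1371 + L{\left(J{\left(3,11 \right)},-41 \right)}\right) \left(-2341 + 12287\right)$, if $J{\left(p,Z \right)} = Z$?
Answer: $13337586$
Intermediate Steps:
$\left(1371 + L{\left(J{\left(3,11 \right)},-41 \right)}\right) \left(-2341 + 12287\right) = \left(1371 + \left(-41 + 11\right)\right) \left(-2341 + 12287\right) = \left(1371 - 30\right) 9946 = 1341 \cdot 9946 = 13337586$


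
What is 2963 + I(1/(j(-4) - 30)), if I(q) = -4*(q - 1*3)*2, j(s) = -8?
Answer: 56757/19 ≈ 2987.2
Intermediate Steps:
I(q) = 24 - 8*q (I(q) = -4*(q - 3)*2 = -4*(-3 + q)*2 = (12 - 4*q)*2 = 24 - 8*q)
2963 + I(1/(j(-4) - 30)) = 2963 + (24 - 8/(-8 - 30)) = 2963 + (24 - 8/(-38)) = 2963 + (24 - 8*(-1/38)) = 2963 + (24 + 4/19) = 2963 + 460/19 = 56757/19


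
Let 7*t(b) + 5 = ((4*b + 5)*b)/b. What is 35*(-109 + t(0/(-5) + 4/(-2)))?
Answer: -3855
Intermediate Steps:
t(b) = 4*b/7 (t(b) = -5/7 + (((4*b + 5)*b)/b)/7 = -5/7 + (((5 + 4*b)*b)/b)/7 = -5/7 + ((b*(5 + 4*b))/b)/7 = -5/7 + (5 + 4*b)/7 = -5/7 + (5/7 + 4*b/7) = 4*b/7)
35*(-109 + t(0/(-5) + 4/(-2))) = 35*(-109 + 4*(0/(-5) + 4/(-2))/7) = 35*(-109 + 4*(0*(-⅕) + 4*(-½))/7) = 35*(-109 + 4*(0 - 2)/7) = 35*(-109 + (4/7)*(-2)) = 35*(-109 - 8/7) = 35*(-771/7) = -3855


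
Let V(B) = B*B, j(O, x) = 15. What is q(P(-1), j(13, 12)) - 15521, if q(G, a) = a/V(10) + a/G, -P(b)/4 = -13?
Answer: -2017673/130 ≈ -15521.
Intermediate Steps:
P(b) = 52 (P(b) = -4*(-13) = 52)
V(B) = B²
q(G, a) = a/100 + a/G (q(G, a) = a/(10²) + a/G = a/100 + a/G)
q(P(-1), j(13, 12)) - 15521 = ((1/100)*15 + 15/52) - 15521 = (3/20 + 15*(1/52)) - 15521 = (3/20 + 15/52) - 15521 = 57/130 - 15521 = -2017673/130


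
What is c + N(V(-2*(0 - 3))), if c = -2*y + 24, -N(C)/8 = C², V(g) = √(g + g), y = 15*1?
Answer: -102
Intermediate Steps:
y = 15
V(g) = √2*√g (V(g) = √(2*g) = √2*√g)
N(C) = -8*C²
c = -6 (c = -2*15 + 24 = -30 + 24 = -6)
c + N(V(-2*(0 - 3))) = -6 - 8*(√2*√(-2*(0 - 3)))² = -6 - 8*(√2*√(-2*(-3)))² = -6 - 8*(√2*√6)² = -6 - 8*(2*√3)² = -6 - 8*12 = -6 - 96 = -102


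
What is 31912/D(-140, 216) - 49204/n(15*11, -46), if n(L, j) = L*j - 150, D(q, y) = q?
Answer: -3001379/13545 ≈ -221.59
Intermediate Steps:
n(L, j) = -150 + L*j
31912/D(-140, 216) - 49204/n(15*11, -46) = 31912/(-140) - 49204/(-150 + (15*11)*(-46)) = 31912*(-1/140) - 49204/(-150 + 165*(-46)) = -7978/35 - 49204/(-150 - 7590) = -7978/35 - 49204/(-7740) = -7978/35 - 49204*(-1/7740) = -7978/35 + 12301/1935 = -3001379/13545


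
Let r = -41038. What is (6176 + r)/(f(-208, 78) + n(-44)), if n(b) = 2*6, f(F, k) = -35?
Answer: 34862/23 ≈ 1515.7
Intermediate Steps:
n(b) = 12
(6176 + r)/(f(-208, 78) + n(-44)) = (6176 - 41038)/(-35 + 12) = -34862/(-23) = -34862*(-1/23) = 34862/23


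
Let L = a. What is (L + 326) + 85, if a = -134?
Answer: 277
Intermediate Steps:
L = -134
(L + 326) + 85 = (-134 + 326) + 85 = 192 + 85 = 277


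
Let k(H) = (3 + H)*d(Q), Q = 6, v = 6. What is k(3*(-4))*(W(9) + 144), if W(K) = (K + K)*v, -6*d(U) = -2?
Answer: -756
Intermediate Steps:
d(U) = 1/3 (d(U) = -1/6*(-2) = 1/3)
k(H) = 1 + H/3 (k(H) = (3 + H)*(1/3) = 1 + H/3)
W(K) = 12*K (W(K) = (K + K)*6 = (2*K)*6 = 12*K)
k(3*(-4))*(W(9) + 144) = (1 + (3*(-4))/3)*(12*9 + 144) = (1 + (1/3)*(-12))*(108 + 144) = (1 - 4)*252 = -3*252 = -756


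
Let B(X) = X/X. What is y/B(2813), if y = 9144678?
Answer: 9144678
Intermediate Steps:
B(X) = 1
y/B(2813) = 9144678/1 = 9144678*1 = 9144678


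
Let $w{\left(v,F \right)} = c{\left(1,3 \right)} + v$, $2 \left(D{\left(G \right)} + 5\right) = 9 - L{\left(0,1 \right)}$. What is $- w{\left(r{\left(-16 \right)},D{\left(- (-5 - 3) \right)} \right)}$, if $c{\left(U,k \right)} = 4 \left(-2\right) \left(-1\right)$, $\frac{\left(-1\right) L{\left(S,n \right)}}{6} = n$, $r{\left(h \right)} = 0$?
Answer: $-8$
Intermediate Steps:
$L{\left(S,n \right)} = - 6 n$
$D{\left(G \right)} = \frac{5}{2}$ ($D{\left(G \right)} = -5 + \frac{9 - \left(-6\right) 1}{2} = -5 + \frac{9 - -6}{2} = -5 + \frac{9 + 6}{2} = -5 + \frac{1}{2} \cdot 15 = -5 + \frac{15}{2} = \frac{5}{2}$)
$c{\left(U,k \right)} = 8$ ($c{\left(U,k \right)} = \left(-8\right) \left(-1\right) = 8$)
$w{\left(v,F \right)} = 8 + v$
$- w{\left(r{\left(-16 \right)},D{\left(- (-5 - 3) \right)} \right)} = - (8 + 0) = \left(-1\right) 8 = -8$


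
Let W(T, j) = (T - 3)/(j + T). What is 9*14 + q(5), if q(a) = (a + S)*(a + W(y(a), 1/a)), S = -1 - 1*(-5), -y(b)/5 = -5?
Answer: 1252/7 ≈ 178.86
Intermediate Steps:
y(b) = 25 (y(b) = -5*(-5) = 25)
W(T, j) = (-3 + T)/(T + j)
S = 4 (S = -1 + 5 = 4)
q(a) = (4 + a)*(a + 22/(25 + 1/a)) (q(a) = (a + 4)*(a + (-3 + 25)/(25 + 1/a)) = (4 + a)*(a + 22/(25 + 1/a)))
9*14 + q(5) = 9*14 + 5*(92 + 25*5**2 + 123*5)/(1 + 25*5) = 126 + 5*(92 + 25*25 + 615)/(1 + 125) = 126 + 5*(92 + 625 + 615)/126 = 126 + 5*(1/126)*1332 = 126 + 370/7 = 1252/7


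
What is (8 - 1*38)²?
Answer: 900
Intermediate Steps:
(8 - 1*38)² = (8 - 38)² = (-30)² = 900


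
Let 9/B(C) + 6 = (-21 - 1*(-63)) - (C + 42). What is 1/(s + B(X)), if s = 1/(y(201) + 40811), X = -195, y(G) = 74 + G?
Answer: 862806/41107 ≈ 20.989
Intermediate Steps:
s = 1/41086 (s = 1/((74 + 201) + 40811) = 1/(275 + 40811) = 1/41086 ≈ 2.4339e-5)
B(C) = 9/(-6 - C) (B(C) = 9/(-6 + ((-21 - 1*(-63)) - (C + 42))) = 9/(-6 + ((-21 + 63) - (42 + C))) = 9/(-6 + (42 + (-42 - C))) = 9/(-6 - C))
1/(s + B(X)) = 1/(1/41086 - 9/(6 - 195)) = 1/(1/41086 - 9/(-189)) = 1/(1/41086 - 9*(-1/189)) = 1/(1/41086 + 1/21) = 1/(41107/862806) = 862806/41107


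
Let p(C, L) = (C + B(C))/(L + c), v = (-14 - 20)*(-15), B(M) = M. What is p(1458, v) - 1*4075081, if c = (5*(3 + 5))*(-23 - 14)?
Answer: -1976415743/485 ≈ -4.0751e+6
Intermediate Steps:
c = -1480 (c = (5*8)*(-37) = 40*(-37) = -1480)
v = 510 (v = -34*(-15) = 510)
p(C, L) = 2*C/(-1480 + L) (p(C, L) = (C + C)/(L - 1480) = (2*C)/(-1480 + L) = 2*C/(-1480 + L))
p(1458, v) - 1*4075081 = 2*1458/(-1480 + 510) - 1*4075081 = 2*1458/(-970) - 4075081 = 2*1458*(-1/970) - 4075081 = -1458/485 - 4075081 = -1976415743/485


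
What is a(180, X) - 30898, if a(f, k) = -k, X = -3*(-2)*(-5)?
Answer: -30868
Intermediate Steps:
X = -30 (X = 6*(-5) = -30)
a(180, X) - 30898 = -1*(-30) - 30898 = 30 - 30898 = -30868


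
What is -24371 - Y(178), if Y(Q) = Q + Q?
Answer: -24727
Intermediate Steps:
Y(Q) = 2*Q
-24371 - Y(178) = -24371 - 2*178 = -24371 - 1*356 = -24371 - 356 = -24727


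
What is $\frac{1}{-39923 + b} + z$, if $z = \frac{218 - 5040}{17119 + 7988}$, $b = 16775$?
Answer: $- \frac{37214921}{193725612} \approx -0.1921$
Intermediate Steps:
$z = - \frac{4822}{25107} \approx -0.19206$
$\frac{1}{-39923 + b} + z = \frac{1}{-39923 + 16775} - \frac{4822}{25107} = \frac{1}{-23148} - \frac{4822}{25107} = - \frac{1}{23148} - \frac{4822}{25107} = - \frac{37214921}{193725612}$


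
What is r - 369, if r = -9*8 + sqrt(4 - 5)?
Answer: -441 + I ≈ -441.0 + 1.0*I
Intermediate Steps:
r = -72 + I (r = -72 + sqrt(-1) = -72 + I ≈ -72.0 + 1.0*I)
r - 369 = (-72 + I) - 369 = -441 + I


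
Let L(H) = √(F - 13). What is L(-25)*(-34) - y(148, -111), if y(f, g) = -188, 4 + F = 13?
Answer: 188 - 68*I ≈ 188.0 - 68.0*I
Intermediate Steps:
F = 9 (F = -4 + 13 = 9)
L(H) = 2*I (L(H) = √(9 - 13) = √(-4) = 2*I)
L(-25)*(-34) - y(148, -111) = (2*I)*(-34) - 1*(-188) = -68*I + 188 = 188 - 68*I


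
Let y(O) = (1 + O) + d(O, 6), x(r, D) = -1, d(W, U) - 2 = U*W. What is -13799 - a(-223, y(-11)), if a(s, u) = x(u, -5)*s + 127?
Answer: -14149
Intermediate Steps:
d(W, U) = 2 + U*W
y(O) = 3 + 7*O (y(O) = (1 + O) + (2 + 6*O) = 3 + 7*O)
a(s, u) = 127 - s (a(s, u) = -s + 127 = 127 - s)
-13799 - a(-223, y(-11)) = -13799 - (127 - 1*(-223)) = -13799 - (127 + 223) = -13799 - 1*350 = -13799 - 350 = -14149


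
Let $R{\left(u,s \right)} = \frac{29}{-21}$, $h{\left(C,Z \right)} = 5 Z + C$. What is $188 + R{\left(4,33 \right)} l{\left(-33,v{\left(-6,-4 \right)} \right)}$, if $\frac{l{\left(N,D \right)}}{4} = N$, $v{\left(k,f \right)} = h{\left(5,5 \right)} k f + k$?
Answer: $\frac{2592}{7} \approx 370.29$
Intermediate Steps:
$h{\left(C,Z \right)} = C + 5 Z$
$v{\left(k,f \right)} = k + 30 f k$ ($v{\left(k,f \right)} = \left(5 + 5 \cdot 5\right) k f + k = \left(5 + 25\right) k f + k = 30 k f + k = 30 f k + k = k + 30 f k$)
$l{\left(N,D \right)} = 4 N$
$R{\left(u,s \right)} = - \frac{29}{21}$ ($R{\left(u,s \right)} = 29 \left(- \frac{1}{21}\right) = - \frac{29}{21}$)
$188 + R{\left(4,33 \right)} l{\left(-33,v{\left(-6,-4 \right)} \right)} = 188 - \frac{29 \cdot 4 \left(-33\right)}{21} = 188 - - \frac{1276}{7} = 188 + \frac{1276}{7} = \frac{2592}{7}$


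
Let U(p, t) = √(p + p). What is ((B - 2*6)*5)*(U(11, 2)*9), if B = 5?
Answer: -315*√22 ≈ -1477.5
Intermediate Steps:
U(p, t) = √2*√p (U(p, t) = √(2*p) = √2*√p)
((B - 2*6)*5)*(U(11, 2)*9) = ((5 - 2*6)*5)*((√2*√11)*9) = ((5 - 12)*5)*(√22*9) = (-7*5)*(9*√22) = -315*√22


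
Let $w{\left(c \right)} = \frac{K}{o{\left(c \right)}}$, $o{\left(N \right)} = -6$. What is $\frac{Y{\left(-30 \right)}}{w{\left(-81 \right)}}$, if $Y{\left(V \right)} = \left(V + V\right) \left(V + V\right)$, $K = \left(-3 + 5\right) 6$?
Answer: $-1800$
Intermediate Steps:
$K = 12$ ($K = 2 \cdot 6 = 12$)
$Y{\left(V \right)} = 4 V^{2}$ ($Y{\left(V \right)} = 2 V 2 V = 4 V^{2}$)
$w{\left(c \right)} = -2$ ($w{\left(c \right)} = \frac{12}{-6} = 12 \left(- \frac{1}{6}\right) = -2$)
$\frac{Y{\left(-30 \right)}}{w{\left(-81 \right)}} = \frac{4 \left(-30\right)^{2}}{-2} = 4 \cdot 900 \left(- \frac{1}{2}\right) = 3600 \left(- \frac{1}{2}\right) = -1800$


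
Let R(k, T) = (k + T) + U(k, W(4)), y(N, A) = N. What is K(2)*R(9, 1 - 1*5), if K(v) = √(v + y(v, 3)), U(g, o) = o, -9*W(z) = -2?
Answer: 94/9 ≈ 10.444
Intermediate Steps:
W(z) = 2/9 (W(z) = -⅑*(-2) = 2/9)
R(k, T) = 2/9 + T + k (R(k, T) = (k + T) + 2/9 = (T + k) + 2/9 = 2/9 + T + k)
K(v) = √2*√v (K(v) = √(v + v) = √(2*v) = √2*√v)
K(2)*R(9, 1 - 1*5) = (√2*√2)*(2/9 + (1 - 1*5) + 9) = 2*(2/9 + (1 - 5) + 9) = 2*(2/9 - 4 + 9) = 2*(47/9) = 94/9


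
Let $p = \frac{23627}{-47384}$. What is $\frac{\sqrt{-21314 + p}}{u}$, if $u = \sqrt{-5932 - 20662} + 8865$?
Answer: $\frac{3 \sqrt{1329339960082}}{23692 \left(\sqrt{26594} - 8865 i\right)} \approx 0.00030285 + 0.016463 i$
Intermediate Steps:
$p = - \frac{23627}{47384}$ ($p = 23627 \left(- \frac{1}{47384}\right) = - \frac{23627}{47384} \approx -0.49863$)
$u = 8865 + i \sqrt{26594}$ ($u = \sqrt{-26594} + 8865 = i \sqrt{26594} + 8865 = 8865 + i \sqrt{26594} \approx 8865.0 + 163.08 i$)
$\frac{\sqrt{-21314 + p}}{u} = \frac{\sqrt{-21314 - \frac{23627}{47384}}}{8865 + i \sqrt{26594}} = \frac{\sqrt{- \frac{1009966203}{47384}}}{8865 + i \sqrt{26594}} = \frac{\frac{3}{23692} i \sqrt{1329339960082}}{8865 + i \sqrt{26594}} = \frac{3 i \sqrt{1329339960082}}{23692 \left(8865 + i \sqrt{26594}\right)}$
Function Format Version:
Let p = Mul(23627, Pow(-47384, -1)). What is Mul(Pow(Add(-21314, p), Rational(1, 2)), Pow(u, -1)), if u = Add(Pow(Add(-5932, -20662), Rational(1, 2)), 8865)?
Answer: Mul(Rational(3, 23692), Pow(1329339960082, Rational(1, 2)), Pow(Add(Pow(26594, Rational(1, 2)), Mul(-8865, I)), -1)) ≈ Add(0.00030285, Mul(0.016463, I))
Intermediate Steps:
p = Rational(-23627, 47384) (p = Mul(23627, Rational(-1, 47384)) = Rational(-23627, 47384) ≈ -0.49863)
u = Add(8865, Mul(I, Pow(26594, Rational(1, 2)))) (u = Add(Pow(-26594, Rational(1, 2)), 8865) = Add(Mul(I, Pow(26594, Rational(1, 2))), 8865) = Add(8865, Mul(I, Pow(26594, Rational(1, 2)))) ≈ Add(8865.0, Mul(163.08, I)))
Mul(Pow(Add(-21314, p), Rational(1, 2)), Pow(u, -1)) = Mul(Pow(Add(-21314, Rational(-23627, 47384)), Rational(1, 2)), Pow(Add(8865, Mul(I, Pow(26594, Rational(1, 2)))), -1)) = Mul(Pow(Rational(-1009966203, 47384), Rational(1, 2)), Pow(Add(8865, Mul(I, Pow(26594, Rational(1, 2)))), -1)) = Mul(Mul(Rational(3, 23692), I, Pow(1329339960082, Rational(1, 2))), Pow(Add(8865, Mul(I, Pow(26594, Rational(1, 2)))), -1)) = Mul(Rational(3, 23692), I, Pow(1329339960082, Rational(1, 2)), Pow(Add(8865, Mul(I, Pow(26594, Rational(1, 2)))), -1))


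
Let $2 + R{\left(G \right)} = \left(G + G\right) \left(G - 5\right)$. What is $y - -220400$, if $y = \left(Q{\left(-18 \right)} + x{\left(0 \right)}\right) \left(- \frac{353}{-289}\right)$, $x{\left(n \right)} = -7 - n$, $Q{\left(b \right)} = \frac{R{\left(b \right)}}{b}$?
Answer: $\frac{33711316}{153} \approx 2.2034 \cdot 10^{5}$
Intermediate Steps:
$R{\left(G \right)} = -2 + 2 G \left(-5 + G\right)$ ($R{\left(G \right)} = -2 + \left(G + G\right) \left(G - 5\right) = -2 + 2 G \left(-5 + G\right)$)
$Q{\left(b \right)} = \frac{-2 - 10 b + 2 b^{2}}{b}$
$y = - \frac{9884}{153}$ ($y = \left(\left(-10 - \frac{2}{-18} + 2 \left(-18\right)\right) - 7\right) \left(- \frac{353}{-289}\right) = \left(\left(-10 - - \frac{1}{9} - 36\right) + \left(-7 + 0\right)\right) \left(\left(-353\right) \left(- \frac{1}{289}\right)\right) = \left(\left(-10 + \frac{1}{9} - 36\right) - 7\right) \frac{353}{289} = \left(- \frac{413}{9} - 7\right) \frac{353}{289} = \left(- \frac{476}{9}\right) \frac{353}{289} = - \frac{9884}{153} \approx -64.601$)
$y - -220400 = - \frac{9884}{153} - -220400 = - \frac{9884}{153} + 220400 = \frac{33711316}{153}$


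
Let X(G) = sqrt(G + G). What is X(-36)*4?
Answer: 24*I*sqrt(2) ≈ 33.941*I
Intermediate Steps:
X(G) = sqrt(2)*sqrt(G) (X(G) = sqrt(2*G) = sqrt(2)*sqrt(G))
X(-36)*4 = (sqrt(2)*sqrt(-36))*4 = (sqrt(2)*(6*I))*4 = (6*I*sqrt(2))*4 = 24*I*sqrt(2)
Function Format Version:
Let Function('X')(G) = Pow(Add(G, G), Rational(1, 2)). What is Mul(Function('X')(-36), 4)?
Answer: Mul(24, I, Pow(2, Rational(1, 2))) ≈ Mul(33.941, I)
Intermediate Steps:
Function('X')(G) = Mul(Pow(2, Rational(1, 2)), Pow(G, Rational(1, 2))) (Function('X')(G) = Pow(Mul(2, G), Rational(1, 2)) = Mul(Pow(2, Rational(1, 2)), Pow(G, Rational(1, 2))))
Mul(Function('X')(-36), 4) = Mul(Mul(Pow(2, Rational(1, 2)), Pow(-36, Rational(1, 2))), 4) = Mul(Mul(Pow(2, Rational(1, 2)), Mul(6, I)), 4) = Mul(Mul(6, I, Pow(2, Rational(1, 2))), 4) = Mul(24, I, Pow(2, Rational(1, 2)))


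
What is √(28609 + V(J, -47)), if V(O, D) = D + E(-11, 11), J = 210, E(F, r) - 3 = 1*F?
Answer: √28554 ≈ 168.98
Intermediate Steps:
E(F, r) = 3 + F (E(F, r) = 3 + 1*F = 3 + F)
V(O, D) = -8 + D (V(O, D) = D + (3 - 11) = D - 8 = -8 + D)
√(28609 + V(J, -47)) = √(28609 + (-8 - 47)) = √(28609 - 55) = √28554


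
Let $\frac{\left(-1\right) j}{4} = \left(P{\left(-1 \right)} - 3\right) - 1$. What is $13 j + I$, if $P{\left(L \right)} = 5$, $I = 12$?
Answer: $-40$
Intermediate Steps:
$j = -4$ ($j = - 4 \left(\left(5 - 3\right) - 1\right) = - 4 \left(2 - 1\right) = \left(-4\right) 1 = -4$)
$13 j + I = 13 \left(-4\right) + 12 = -52 + 12 = -40$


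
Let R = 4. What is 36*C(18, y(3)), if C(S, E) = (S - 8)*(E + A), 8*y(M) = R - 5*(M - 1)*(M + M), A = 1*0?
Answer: -2520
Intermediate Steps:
A = 0
y(M) = 1/2 - 5*M*(-1 + M)/4 (y(M) = (4 - 5*(M - 1)*(M + M))/8 = (4 - 5*(-1 + M)*2*M)/8 = (4 - 10*M*(-1 + M))/8 = 1/2 - 5*M*(-1 + M)/4)
C(S, E) = E*(-8 + S) (C(S, E) = (S - 8)*(E + 0) = (-8 + S)*E = E*(-8 + S))
36*C(18, y(3)) = 36*((1/2 - 5/4*3**2 + (5/4)*3)*(-8 + 18)) = 36*((1/2 - 5/4*9 + 15/4)*10) = 36*((1/2 - 45/4 + 15/4)*10) = 36*(-7*10) = 36*(-70) = -2520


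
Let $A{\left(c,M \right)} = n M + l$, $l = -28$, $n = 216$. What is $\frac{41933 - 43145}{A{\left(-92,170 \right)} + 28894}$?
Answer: $- \frac{202}{10931} \approx -0.01848$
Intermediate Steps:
$A{\left(c,M \right)} = -28 + 216 M$ ($A{\left(c,M \right)} = 216 M - 28 = -28 + 216 M$)
$\frac{41933 - 43145}{A{\left(-92,170 \right)} + 28894} = \frac{41933 - 43145}{\left(-28 + 216 \cdot 170\right) + 28894} = - \frac{1212}{\left(-28 + 36720\right) + 28894} = - \frac{1212}{36692 + 28894} = - \frac{1212}{65586} = \left(-1212\right) \frac{1}{65586} = - \frac{202}{10931}$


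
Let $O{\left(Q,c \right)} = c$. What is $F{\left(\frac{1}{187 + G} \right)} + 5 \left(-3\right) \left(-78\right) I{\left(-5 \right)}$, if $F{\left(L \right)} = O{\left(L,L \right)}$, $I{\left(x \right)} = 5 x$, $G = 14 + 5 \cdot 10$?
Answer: $- \frac{7341749}{251} \approx -29250.0$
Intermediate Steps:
$G = 64$ ($G = 14 + 50 = 64$)
$F{\left(L \right)} = L$
$F{\left(\frac{1}{187 + G} \right)} + 5 \left(-3\right) \left(-78\right) I{\left(-5 \right)} = \frac{1}{187 + 64} + 5 \left(-3\right) \left(-78\right) 5 \left(-5\right) = \frac{1}{251} + \left(-15\right) \left(-78\right) \left(-25\right) = \frac{1}{251} + 1170 \left(-25\right) = \frac{1}{251} - 29250 = - \frac{7341749}{251}$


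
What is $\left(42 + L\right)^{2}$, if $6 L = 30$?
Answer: $2209$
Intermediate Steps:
$L = 5$ ($L = \frac{1}{6} \cdot 30 = 5$)
$\left(42 + L\right)^{2} = \left(42 + 5\right)^{2} = 47^{2} = 2209$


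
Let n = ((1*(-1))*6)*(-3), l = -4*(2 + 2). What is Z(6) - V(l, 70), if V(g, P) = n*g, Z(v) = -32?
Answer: 256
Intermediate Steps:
l = -16 (l = -4*4 = -16)
n = 18 (n = -1*6*(-3) = -6*(-3) = 18)
V(g, P) = 18*g
Z(6) - V(l, 70) = -32 - 18*(-16) = -32 - 1*(-288) = -32 + 288 = 256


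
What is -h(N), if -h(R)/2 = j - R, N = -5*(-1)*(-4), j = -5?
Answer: 30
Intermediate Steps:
N = -20 (N = 5*(-4) = -20)
h(R) = 10 + 2*R (h(R) = -2*(-5 - R) = 10 + 2*R)
-h(N) = -(10 + 2*(-20)) = -(10 - 40) = -1*(-30) = 30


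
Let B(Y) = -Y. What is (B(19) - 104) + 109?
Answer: -14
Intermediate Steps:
(B(19) - 104) + 109 = (-1*19 - 104) + 109 = (-19 - 104) + 109 = -123 + 109 = -14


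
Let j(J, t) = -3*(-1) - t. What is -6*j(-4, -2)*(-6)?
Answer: 180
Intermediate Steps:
j(J, t) = 3 - t
-6*j(-4, -2)*(-6) = -6*(3 - 1*(-2))*(-6) = -6*(3 + 2)*(-6) = -6*5*(-6) = -30*(-6) = 180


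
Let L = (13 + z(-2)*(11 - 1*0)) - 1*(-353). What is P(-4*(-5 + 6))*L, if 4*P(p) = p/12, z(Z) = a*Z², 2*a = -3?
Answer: -25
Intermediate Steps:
a = -3/2 (a = (½)*(-3) = -3/2 ≈ -1.5000)
z(Z) = -3*Z²/2
L = 300 (L = (13 + (-3/2*(-2)²)*(11 - 1*0)) - 1*(-353) = (13 + (-3/2*4)*(11 + 0)) + 353 = (13 - 6*11) + 353 = (13 - 66) + 353 = -53 + 353 = 300)
P(p) = p/48 (P(p) = (p/12)/4 = p/48)
P(-4*(-5 + 6))*L = ((-4*(-5 + 6))/48)*300 = ((-4*1)/48)*300 = ((1/48)*(-4))*300 = -1/12*300 = -25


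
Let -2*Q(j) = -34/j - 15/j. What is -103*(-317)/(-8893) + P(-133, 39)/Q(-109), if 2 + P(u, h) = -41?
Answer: 81763083/435757 ≈ 187.63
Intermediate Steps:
P(u, h) = -43 (P(u, h) = -2 - 41 = -43)
Q(j) = 49/(2*j) (Q(j) = -(-34/j - 15/j)/2 = -(-49)/(2*j) = 49/(2*j))
-103*(-317)/(-8893) + P(-133, 39)/Q(-109) = -103*(-317)/(-8893) - 43/((49/2)/(-109)) = 32651*(-1/8893) - 43/((49/2)*(-1/109)) = -32651/8893 - 43/(-49/218) = -32651/8893 - 43*(-218/49) = -32651/8893 + 9374/49 = 81763083/435757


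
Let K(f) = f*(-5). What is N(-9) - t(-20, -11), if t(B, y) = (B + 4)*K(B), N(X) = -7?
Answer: 1593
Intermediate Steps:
K(f) = -5*f
t(B, y) = -5*B*(4 + B) (t(B, y) = (B + 4)*(-5*B) = (4 + B)*(-5*B) = -5*B*(4 + B))
N(-9) - t(-20, -11) = -7 - (-5)*(-20)*(4 - 20) = -7 - (-5)*(-20)*(-16) = -7 - 1*(-1600) = -7 + 1600 = 1593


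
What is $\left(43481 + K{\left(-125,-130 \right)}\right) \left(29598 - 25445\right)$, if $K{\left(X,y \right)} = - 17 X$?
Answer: $189401718$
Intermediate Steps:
$\left(43481 + K{\left(-125,-130 \right)}\right) \left(29598 - 25445\right) = \left(43481 - -2125\right) \left(29598 - 25445\right) = \left(43481 + 2125\right) 4153 = 45606 \cdot 4153 = 189401718$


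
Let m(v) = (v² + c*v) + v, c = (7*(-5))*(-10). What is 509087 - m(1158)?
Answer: -1238335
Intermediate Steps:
c = 350 (c = -35*(-10) = 350)
m(v) = v² + 351*v (m(v) = (v² + 350*v) + v = v² + 351*v)
509087 - m(1158) = 509087 - 1158*(351 + 1158) = 509087 - 1158*1509 = 509087 - 1*1747422 = 509087 - 1747422 = -1238335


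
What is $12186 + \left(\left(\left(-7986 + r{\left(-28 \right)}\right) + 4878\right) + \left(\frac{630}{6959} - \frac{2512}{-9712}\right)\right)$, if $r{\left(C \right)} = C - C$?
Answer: $\frac{38347972787}{4224113} \approx 9078.3$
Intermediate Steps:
$r{\left(C \right)} = 0$
$12186 + \left(\left(\left(-7986 + r{\left(-28 \right)}\right) + 4878\right) + \left(\frac{630}{6959} - \frac{2512}{-9712}\right)\right) = 12186 + \left(\left(\left(-7986 + 0\right) + 4878\right) + \left(\frac{630}{6959} - \frac{2512}{-9712}\right)\right) = 12186 + \left(\left(-7986 + 4878\right) + \left(630 \cdot \frac{1}{6959} - - \frac{157}{607}\right)\right) = 12186 + \left(-3108 + \left(\frac{630}{6959} + \frac{157}{607}\right)\right) = 12186 + \left(-3108 + \frac{1474973}{4224113}\right) = 12186 - \frac{13127068231}{4224113} = \frac{38347972787}{4224113}$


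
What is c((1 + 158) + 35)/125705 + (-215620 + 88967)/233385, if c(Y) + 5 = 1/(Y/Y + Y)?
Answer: -68995684737/127129866175 ≈ -0.54272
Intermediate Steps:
c(Y) = -5 + 1/(1 + Y) (c(Y) = -5 + 1/(Y/Y + Y) = -5 + 1/(1 + Y))
c((1 + 158) + 35)/125705 + (-215620 + 88967)/233385 = ((-4 - 5*((1 + 158) + 35))/(1 + ((1 + 158) + 35)))/125705 + (-215620 + 88967)/233385 = ((-4 - 5*(159 + 35))/(1 + (159 + 35)))*(1/125705) - 126653*1/233385 = ((-4 - 5*194)/(1 + 194))*(1/125705) - 126653/233385 = ((-4 - 970)/195)*(1/125705) - 126653/233385 = ((1/195)*(-974))*(1/125705) - 126653/233385 = -974/195*1/125705 - 126653/233385 = -974/24512475 - 126653/233385 = -68995684737/127129866175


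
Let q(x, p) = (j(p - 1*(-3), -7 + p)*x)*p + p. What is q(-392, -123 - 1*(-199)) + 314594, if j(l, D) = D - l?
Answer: 612590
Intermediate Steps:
q(x, p) = p - 10*p*x (q(x, p) = (((-7 + p) - (p - 1*(-3)))*x)*p + p = (((-7 + p) - (p + 3))*x)*p + p = (((-7 + p) - (3 + p))*x)*p + p = (((-7 + p) + (-3 - p))*x)*p + p = (-10*x)*p + p = -10*p*x + p = p - 10*p*x)
q(-392, -123 - 1*(-199)) + 314594 = (-123 - 1*(-199))*(1 - 10*(-392)) + 314594 = (-123 + 199)*(1 + 3920) + 314594 = 76*3921 + 314594 = 297996 + 314594 = 612590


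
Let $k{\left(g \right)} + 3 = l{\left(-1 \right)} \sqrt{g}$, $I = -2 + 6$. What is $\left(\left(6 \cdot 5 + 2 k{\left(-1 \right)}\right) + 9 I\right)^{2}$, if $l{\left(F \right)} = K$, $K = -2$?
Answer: $3584 - 480 i \approx 3584.0 - 480.0 i$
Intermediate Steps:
$l{\left(F \right)} = -2$
$I = 4$
$k{\left(g \right)} = -3 - 2 \sqrt{g}$
$\left(\left(6 \cdot 5 + 2 k{\left(-1 \right)}\right) + 9 I\right)^{2} = \left(\left(6 \cdot 5 + 2 \left(-3 - 2 \sqrt{-1}\right)\right) + 9 \cdot 4\right)^{2} = \left(\left(30 + 2 \left(-3 - 2 i\right)\right) + 36\right)^{2} = \left(\left(30 - \left(6 + 4 i\right)\right) + 36\right)^{2} = \left(\left(24 - 4 i\right) + 36\right)^{2} = \left(60 - 4 i\right)^{2}$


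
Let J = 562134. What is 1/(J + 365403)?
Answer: 1/927537 ≈ 1.0781e-6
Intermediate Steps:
1/(J + 365403) = 1/(562134 + 365403) = 1/927537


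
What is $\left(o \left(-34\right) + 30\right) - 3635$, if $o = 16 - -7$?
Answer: $-4387$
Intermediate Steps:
$o = 23$ ($o = 16 + 7 = 23$)
$\left(o \left(-34\right) + 30\right) - 3635 = \left(23 \left(-34\right) + 30\right) - 3635 = \left(-782 + 30\right) - 3635 = -752 - 3635 = -4387$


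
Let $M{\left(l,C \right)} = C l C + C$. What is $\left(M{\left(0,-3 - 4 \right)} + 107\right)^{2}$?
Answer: $10000$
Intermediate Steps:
$M{\left(l,C \right)} = C + l C^{2}$ ($M{\left(l,C \right)} = l C^{2} + C = C + l C^{2}$)
$\left(M{\left(0,-3 - 4 \right)} + 107\right)^{2} = \left(\left(-3 - 4\right) \left(1 + \left(-3 - 4\right) 0\right) + 107\right)^{2} = \left(- 7 \left(1 - 0\right) + 107\right)^{2} = \left(- 7 \left(1 + 0\right) + 107\right)^{2} = \left(\left(-7\right) 1 + 107\right)^{2} = \left(-7 + 107\right)^{2} = 100^{2} = 10000$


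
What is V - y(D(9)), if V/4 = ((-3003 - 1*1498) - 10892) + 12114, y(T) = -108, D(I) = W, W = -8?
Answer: -13008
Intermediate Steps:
D(I) = -8
V = -13116 (V = 4*(((-3003 - 1*1498) - 10892) + 12114) = 4*(((-3003 - 1498) - 10892) + 12114) = 4*((-4501 - 10892) + 12114) = 4*(-15393 + 12114) = 4*(-3279) = -13116)
V - y(D(9)) = -13116 - 1*(-108) = -13116 + 108 = -13008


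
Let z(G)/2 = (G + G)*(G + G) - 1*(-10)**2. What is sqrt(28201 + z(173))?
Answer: sqrt(267433) ≈ 517.14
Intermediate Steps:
z(G) = -200 + 8*G**2 (z(G) = 2*((G + G)*(G + G) - 1*(-10)**2) = 2*((2*G)*(2*G) - 1*100) = 2*(4*G**2 - 100) = 2*(-100 + 4*G**2) = -200 + 8*G**2)
sqrt(28201 + z(173)) = sqrt(28201 + (-200 + 8*173**2)) = sqrt(28201 + (-200 + 8*29929)) = sqrt(28201 + (-200 + 239432)) = sqrt(28201 + 239232) = sqrt(267433)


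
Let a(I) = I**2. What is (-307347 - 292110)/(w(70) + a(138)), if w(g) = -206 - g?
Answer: -199819/6256 ≈ -31.940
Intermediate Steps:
(-307347 - 292110)/(w(70) + a(138)) = (-307347 - 292110)/((-206 - 1*70) + 138**2) = -599457/((-206 - 70) + 19044) = -599457/(-276 + 19044) = -599457/18768 = -599457*1/18768 = -199819/6256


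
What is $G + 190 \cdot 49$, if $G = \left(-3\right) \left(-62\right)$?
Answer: $9496$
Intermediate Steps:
$G = 186$
$G + 190 \cdot 49 = 186 + 190 \cdot 49 = 186 + 9310 = 9496$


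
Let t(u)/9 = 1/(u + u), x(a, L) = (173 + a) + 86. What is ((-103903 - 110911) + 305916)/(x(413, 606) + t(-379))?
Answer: 69055316/509367 ≈ 135.57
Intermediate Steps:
x(a, L) = 259 + a
t(u) = 9/(2*u) (t(u) = 9/(u + u) = 9/((2*u)) = 9*(1/(2*u)) = 9/(2*u))
((-103903 - 110911) + 305916)/(x(413, 606) + t(-379)) = ((-103903 - 110911) + 305916)/((259 + 413) + (9/2)/(-379)) = (-214814 + 305916)/(672 + (9/2)*(-1/379)) = 91102/(672 - 9/758) = 91102/(509367/758) = 91102*(758/509367) = 69055316/509367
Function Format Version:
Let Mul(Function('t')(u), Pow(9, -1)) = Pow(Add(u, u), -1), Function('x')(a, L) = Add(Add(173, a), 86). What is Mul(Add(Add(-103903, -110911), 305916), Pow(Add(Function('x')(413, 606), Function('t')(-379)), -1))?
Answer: Rational(69055316, 509367) ≈ 135.57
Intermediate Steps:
Function('x')(a, L) = Add(259, a)
Function('t')(u) = Mul(Rational(9, 2), Pow(u, -1)) (Function('t')(u) = Mul(9, Pow(Add(u, u), -1)) = Mul(9, Pow(Mul(2, u), -1)) = Mul(9, Mul(Rational(1, 2), Pow(u, -1))) = Mul(Rational(9, 2), Pow(u, -1)))
Mul(Add(Add(-103903, -110911), 305916), Pow(Add(Function('x')(413, 606), Function('t')(-379)), -1)) = Mul(Add(Add(-103903, -110911), 305916), Pow(Add(Add(259, 413), Mul(Rational(9, 2), Pow(-379, -1))), -1)) = Mul(Add(-214814, 305916), Pow(Add(672, Mul(Rational(9, 2), Rational(-1, 379))), -1)) = Mul(91102, Pow(Add(672, Rational(-9, 758)), -1)) = Mul(91102, Pow(Rational(509367, 758), -1)) = Mul(91102, Rational(758, 509367)) = Rational(69055316, 509367)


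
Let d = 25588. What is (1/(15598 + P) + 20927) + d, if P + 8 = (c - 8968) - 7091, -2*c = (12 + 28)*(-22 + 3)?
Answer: 4139834/89 ≈ 46515.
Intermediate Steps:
c = 380 (c = -(12 + 28)*(-22 + 3)/2 = -20*(-19) = -1/2*(-760) = 380)
P = -15687 (P = -8 + ((380 - 8968) - 7091) = -8 + (-8588 - 7091) = -8 - 15679 = -15687)
(1/(15598 + P) + 20927) + d = (1/(15598 - 15687) + 20927) + 25588 = (1/(-89) + 20927) + 25588 = (-1/89 + 20927) + 25588 = 1862502/89 + 25588 = 4139834/89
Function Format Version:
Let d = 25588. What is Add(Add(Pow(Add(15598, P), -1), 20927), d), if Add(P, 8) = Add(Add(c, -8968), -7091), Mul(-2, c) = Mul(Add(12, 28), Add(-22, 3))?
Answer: Rational(4139834, 89) ≈ 46515.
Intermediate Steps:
c = 380 (c = Mul(Rational(-1, 2), Mul(Add(12, 28), Add(-22, 3))) = Mul(Rational(-1, 2), Mul(40, -19)) = Mul(Rational(-1, 2), -760) = 380)
P = -15687 (P = Add(-8, Add(Add(380, -8968), -7091)) = Add(-8, Add(-8588, -7091)) = Add(-8, -15679) = -15687)
Add(Add(Pow(Add(15598, P), -1), 20927), d) = Add(Add(Pow(Add(15598, -15687), -1), 20927), 25588) = Add(Add(Pow(-89, -1), 20927), 25588) = Add(Add(Rational(-1, 89), 20927), 25588) = Add(Rational(1862502, 89), 25588) = Rational(4139834, 89)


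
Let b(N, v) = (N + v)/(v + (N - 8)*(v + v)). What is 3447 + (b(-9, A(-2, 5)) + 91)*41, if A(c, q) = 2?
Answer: 474035/66 ≈ 7182.4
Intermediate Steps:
b(N, v) = (N + v)/(v + 2*v*(-8 + N)) (b(N, v) = (N + v)/(v + (-8 + N)*(2*v)) = (N + v)/(v + 2*v*(-8 + N)))
3447 + (b(-9, A(-2, 5)) + 91)*41 = 3447 + ((-9 + 2)/(2*(-15 + 2*(-9))) + 91)*41 = 3447 + ((½)*(-7)/(-15 - 18) + 91)*41 = 3447 + ((½)*(-7)/(-33) + 91)*41 = 3447 + ((½)*(-1/33)*(-7) + 91)*41 = 3447 + (7/66 + 91)*41 = 3447 + (6013/66)*41 = 3447 + 246533/66 = 474035/66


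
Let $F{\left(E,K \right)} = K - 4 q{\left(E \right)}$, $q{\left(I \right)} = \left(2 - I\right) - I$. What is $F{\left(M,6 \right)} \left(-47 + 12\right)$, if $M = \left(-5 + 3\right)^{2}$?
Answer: $-1050$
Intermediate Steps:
$q{\left(I \right)} = 2 - 2 I$
$M = 4$ ($M = \left(-2\right)^{2} = 4$)
$F{\left(E,K \right)} = -8 + K + 8 E$ ($F{\left(E,K \right)} = K - 4 \left(2 - 2 E\right) = K + \left(-8 + 8 E\right) = -8 + K + 8 E$)
$F{\left(M,6 \right)} \left(-47 + 12\right) = \left(-8 + 6 + 8 \cdot 4\right) \left(-47 + 12\right) = \left(-8 + 6 + 32\right) \left(-35\right) = 30 \left(-35\right) = -1050$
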